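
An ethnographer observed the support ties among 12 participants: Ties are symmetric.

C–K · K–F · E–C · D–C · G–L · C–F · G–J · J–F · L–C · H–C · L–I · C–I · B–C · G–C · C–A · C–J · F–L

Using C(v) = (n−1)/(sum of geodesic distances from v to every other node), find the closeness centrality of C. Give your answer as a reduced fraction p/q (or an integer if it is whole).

Distances from C: A:1, B:1, D:1, E:1, F:1, G:1, H:1, I:1, J:1, K:1, L:1. Sum = 11.
n = 12, so closeness = 11/11 = 1.

1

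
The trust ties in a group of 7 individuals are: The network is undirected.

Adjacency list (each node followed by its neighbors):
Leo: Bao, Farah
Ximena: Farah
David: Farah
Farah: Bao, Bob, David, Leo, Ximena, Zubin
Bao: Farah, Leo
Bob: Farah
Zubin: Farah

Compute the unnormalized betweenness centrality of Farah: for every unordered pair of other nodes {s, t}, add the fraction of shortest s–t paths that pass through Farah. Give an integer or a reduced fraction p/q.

Pairs whose geodesics pass through Farah — Ximena–Leo: 1; Ximena–Bob: 1; Ximena–Bao: 1; Ximena–Zubin: 1; Ximena–David: 1; Leo–Bob: 1; Leo–Zubin: 1; Leo–David: 1; Bob–Bao: 1; Bob–Zubin: 1; Bob–David: 1; Bao–Zubin: 1; Bao–David: 1; Zubin–David: 1.
All other pairs contribute 0.
Summing the contributions gives betweenness(Farah) = 14.

14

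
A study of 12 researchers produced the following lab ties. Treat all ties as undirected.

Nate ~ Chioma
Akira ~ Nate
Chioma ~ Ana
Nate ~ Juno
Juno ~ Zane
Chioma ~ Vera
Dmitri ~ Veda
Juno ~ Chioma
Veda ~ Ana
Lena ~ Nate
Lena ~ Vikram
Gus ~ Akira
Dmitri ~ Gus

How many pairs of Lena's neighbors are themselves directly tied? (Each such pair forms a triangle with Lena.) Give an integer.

0

Lena's neighbors are Nate and Vikram, but none of them are tied to each other, so no triangle contains Lena.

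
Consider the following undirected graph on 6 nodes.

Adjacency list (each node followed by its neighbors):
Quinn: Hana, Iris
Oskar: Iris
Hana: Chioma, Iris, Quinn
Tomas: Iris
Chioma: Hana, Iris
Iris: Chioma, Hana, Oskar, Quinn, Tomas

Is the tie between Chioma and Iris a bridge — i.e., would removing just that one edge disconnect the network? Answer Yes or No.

No

Even without that edge, Chioma still reaches Iris via Chioma – Hana – Iris, so the network stays connected. Not a bridge.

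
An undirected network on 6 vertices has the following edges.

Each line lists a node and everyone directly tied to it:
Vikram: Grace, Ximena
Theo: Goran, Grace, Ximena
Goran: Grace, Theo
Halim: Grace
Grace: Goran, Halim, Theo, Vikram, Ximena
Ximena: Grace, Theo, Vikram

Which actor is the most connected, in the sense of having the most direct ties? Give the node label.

Degrees — Goran:2, Grace:5, Halim:1, Theo:3, Vikram:2, Ximena:3.
The maximum is 5, attained only by Grace.

Grace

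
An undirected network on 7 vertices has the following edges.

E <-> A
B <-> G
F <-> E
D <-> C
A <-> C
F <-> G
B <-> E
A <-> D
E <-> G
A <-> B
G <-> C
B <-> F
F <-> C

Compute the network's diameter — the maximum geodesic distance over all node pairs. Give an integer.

Eccentricity of each node (its greatest distance to any other): A:2, B:2, C:2, D:2, E:2, F:2, G:2.
The maximum eccentricity is 2, realized for instance by the pair F–D via F – C – D. So the diameter is 2.

2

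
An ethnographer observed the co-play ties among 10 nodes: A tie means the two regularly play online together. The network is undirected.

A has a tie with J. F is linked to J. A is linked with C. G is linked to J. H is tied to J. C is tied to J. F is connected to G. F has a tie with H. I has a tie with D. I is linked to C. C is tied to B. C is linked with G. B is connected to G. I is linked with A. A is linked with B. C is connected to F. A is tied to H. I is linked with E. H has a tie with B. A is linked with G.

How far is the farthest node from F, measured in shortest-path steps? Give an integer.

3

Distances from F: A:2, B:2, C:1, D:3, E:3, G:1, H:1, I:2, J:1.
The largest is 3 (to D and E), so the eccentricity of F is 3.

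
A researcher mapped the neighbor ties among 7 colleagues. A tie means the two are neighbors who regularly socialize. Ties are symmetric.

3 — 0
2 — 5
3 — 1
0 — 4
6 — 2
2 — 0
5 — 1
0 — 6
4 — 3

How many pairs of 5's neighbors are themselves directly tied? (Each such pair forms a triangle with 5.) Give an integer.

5's neighbors are 1 and 2, but none of them are tied to each other, so no triangle contains 5.

0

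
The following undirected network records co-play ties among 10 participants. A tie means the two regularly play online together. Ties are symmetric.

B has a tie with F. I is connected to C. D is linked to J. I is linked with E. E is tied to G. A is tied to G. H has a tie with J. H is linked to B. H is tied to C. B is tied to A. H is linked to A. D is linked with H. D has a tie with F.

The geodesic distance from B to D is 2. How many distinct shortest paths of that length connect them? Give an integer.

The shortest distance is 2. The length-2 paths are: B–H–D; B–F–D.
That gives 2 distinct shortest paths.

2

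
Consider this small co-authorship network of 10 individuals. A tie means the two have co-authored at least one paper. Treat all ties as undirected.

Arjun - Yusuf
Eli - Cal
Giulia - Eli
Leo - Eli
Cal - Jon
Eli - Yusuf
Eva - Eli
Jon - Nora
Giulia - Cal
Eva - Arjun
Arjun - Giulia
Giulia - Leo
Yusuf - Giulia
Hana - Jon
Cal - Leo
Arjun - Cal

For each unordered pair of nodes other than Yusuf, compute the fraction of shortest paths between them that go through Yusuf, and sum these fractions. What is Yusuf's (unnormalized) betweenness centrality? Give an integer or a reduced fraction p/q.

Pairs whose geodesics pass through Yusuf — Arjun–Eli: 1/4.
All other pairs contribute 0.
Summing the contributions gives betweenness(Yusuf) = 1/4.

1/4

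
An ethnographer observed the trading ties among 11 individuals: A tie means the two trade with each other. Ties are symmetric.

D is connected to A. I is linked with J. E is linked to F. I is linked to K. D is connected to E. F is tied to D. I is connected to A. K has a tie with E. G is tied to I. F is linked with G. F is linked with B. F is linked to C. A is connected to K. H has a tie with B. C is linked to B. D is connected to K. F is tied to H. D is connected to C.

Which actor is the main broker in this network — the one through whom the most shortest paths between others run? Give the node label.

F

Unnormalized betweenness of each node: A:5/3, B:1/2, C:4/3, D:9, E:4/3, F:52/3, G:20/3, H:0, I:11, J:0, K:25/6.
F has the largest value, 52/3, making it the main broker — the node through which the most shortest paths run.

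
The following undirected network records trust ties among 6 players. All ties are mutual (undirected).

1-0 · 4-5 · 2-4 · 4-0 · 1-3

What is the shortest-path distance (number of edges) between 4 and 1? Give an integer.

One shortest route is 4 – 0 – 1, which uses 2 edges, and 4 and 1 are not directly tied, so nothing shorter exists. So d(4,1) = 2.

2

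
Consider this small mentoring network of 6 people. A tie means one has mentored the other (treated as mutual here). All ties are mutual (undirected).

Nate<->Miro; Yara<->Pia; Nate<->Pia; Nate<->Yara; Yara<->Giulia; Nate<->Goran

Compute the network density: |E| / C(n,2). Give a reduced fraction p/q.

There are 6 edges and 6 nodes, so the maximum possible is C(6,2) = 15.
Density = 6/15 = 2/5.

2/5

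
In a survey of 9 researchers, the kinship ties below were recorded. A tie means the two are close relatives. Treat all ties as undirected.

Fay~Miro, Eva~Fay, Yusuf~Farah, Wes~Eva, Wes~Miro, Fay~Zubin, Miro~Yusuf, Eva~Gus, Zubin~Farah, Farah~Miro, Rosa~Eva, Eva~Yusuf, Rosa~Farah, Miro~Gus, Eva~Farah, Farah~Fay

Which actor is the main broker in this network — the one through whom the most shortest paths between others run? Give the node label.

Unnormalized betweenness of each node: Eva:47/6, Farah:98/15, Fay:11/5, Gus:1/5, Miro:29/6, Rosa:0, Wes:1/5, Yusuf:1/5, Zubin:0.
Eva has the largest value, 47/6, making it the main broker — the node through which the most shortest paths run.

Eva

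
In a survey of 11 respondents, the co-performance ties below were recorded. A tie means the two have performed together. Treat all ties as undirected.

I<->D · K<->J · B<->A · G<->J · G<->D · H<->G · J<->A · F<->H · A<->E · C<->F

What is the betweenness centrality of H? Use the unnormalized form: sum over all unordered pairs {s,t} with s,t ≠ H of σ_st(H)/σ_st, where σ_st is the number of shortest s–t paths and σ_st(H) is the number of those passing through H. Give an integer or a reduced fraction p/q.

16

Pairs whose geodesics pass through H — K–F: 1; K–C: 1; E–F: 1; E–C: 1; J–F: 1; J–C: 1; F–D: 1; F–A: 1; F–G: 1; F–I: 1; F–B: 1; D–C: 1; C–A: 1; C–G: 1 … (+2 more pairs).
All other pairs contribute 0.
Summing the contributions gives betweenness(H) = 16.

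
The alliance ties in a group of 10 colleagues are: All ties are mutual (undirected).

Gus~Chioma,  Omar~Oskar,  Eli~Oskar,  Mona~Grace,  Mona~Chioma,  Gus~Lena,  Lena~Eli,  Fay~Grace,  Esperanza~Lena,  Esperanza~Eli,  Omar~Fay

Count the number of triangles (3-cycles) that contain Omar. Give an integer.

Omar's neighbors are Fay and Oskar, but none of them are tied to each other, so no triangle contains Omar.

0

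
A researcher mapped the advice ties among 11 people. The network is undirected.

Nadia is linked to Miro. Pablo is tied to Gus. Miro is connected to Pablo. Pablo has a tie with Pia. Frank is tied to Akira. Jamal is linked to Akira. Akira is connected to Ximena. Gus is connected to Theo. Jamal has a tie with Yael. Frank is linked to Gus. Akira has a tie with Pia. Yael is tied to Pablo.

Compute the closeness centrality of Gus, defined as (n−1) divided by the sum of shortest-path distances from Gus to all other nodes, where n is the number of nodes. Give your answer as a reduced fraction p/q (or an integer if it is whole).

Distances from Gus: Akira:2, Frank:1, Jamal:3, Miro:2, Nadia:3, Pablo:1, Pia:2, Theo:1, Ximena:3, Yael:2. Sum = 20.
n = 11, so closeness = 10/20 = 1/2.

1/2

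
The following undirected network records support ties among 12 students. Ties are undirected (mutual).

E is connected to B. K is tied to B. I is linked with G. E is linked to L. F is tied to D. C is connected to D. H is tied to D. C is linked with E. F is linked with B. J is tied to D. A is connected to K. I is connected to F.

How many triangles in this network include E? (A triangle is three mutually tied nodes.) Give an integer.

0

E's neighbors are B, C, and L, but none of them are tied to each other, so no triangle contains E.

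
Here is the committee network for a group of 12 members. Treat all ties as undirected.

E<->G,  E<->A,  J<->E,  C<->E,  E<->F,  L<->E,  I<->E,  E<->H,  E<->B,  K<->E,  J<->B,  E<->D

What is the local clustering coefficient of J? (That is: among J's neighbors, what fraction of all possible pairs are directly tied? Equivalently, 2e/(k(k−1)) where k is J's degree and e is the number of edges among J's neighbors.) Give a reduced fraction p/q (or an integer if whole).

1

J's neighbors: B and E (k = 2).
Possible neighbor pairs: C(2,2) = 1. Edges among them: B–E → e = 1.
Clustering(J) = 1/1.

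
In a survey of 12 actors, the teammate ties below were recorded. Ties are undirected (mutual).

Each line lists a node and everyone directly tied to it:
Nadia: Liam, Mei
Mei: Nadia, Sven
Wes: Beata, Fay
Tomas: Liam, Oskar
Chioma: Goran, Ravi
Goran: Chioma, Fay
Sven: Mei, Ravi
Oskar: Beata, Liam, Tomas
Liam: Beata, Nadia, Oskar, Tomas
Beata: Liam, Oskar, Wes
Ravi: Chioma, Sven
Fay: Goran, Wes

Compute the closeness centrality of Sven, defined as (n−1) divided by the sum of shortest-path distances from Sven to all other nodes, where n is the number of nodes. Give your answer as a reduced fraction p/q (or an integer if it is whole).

Distances from Sven: Beata:4, Chioma:2, Fay:4, Goran:3, Liam:3, Mei:1, Nadia:2, Oskar:4, Ravi:1, Tomas:4, Wes:5. Sum = 33.
n = 12, so closeness = 11/33 = 1/3.

1/3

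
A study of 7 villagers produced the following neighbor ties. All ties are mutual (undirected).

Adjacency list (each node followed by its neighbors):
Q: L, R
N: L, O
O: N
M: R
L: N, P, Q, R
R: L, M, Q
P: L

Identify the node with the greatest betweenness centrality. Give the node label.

Unnormalized betweenness of each node: L:11, M:0, N:5, O:0, P:0, Q:0, R:5.
L has the largest value, 11, making it the main broker — the node through which the most shortest paths run.

L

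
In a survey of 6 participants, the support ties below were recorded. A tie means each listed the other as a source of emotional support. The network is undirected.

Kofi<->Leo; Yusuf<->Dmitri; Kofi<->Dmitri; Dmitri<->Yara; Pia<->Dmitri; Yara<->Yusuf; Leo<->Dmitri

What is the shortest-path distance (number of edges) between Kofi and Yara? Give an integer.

2

One shortest route is Kofi – Dmitri – Yara, which uses 2 edges, and Kofi and Yara are not directly tied, so nothing shorter exists. So d(Kofi,Yara) = 2.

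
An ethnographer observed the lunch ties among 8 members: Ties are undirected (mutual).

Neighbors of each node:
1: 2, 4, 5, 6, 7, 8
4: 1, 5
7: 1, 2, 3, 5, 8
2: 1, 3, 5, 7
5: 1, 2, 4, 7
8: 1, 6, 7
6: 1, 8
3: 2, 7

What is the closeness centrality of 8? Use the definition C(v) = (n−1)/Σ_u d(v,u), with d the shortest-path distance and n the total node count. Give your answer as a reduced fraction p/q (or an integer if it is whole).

Distances from 8: 1:1, 2:2, 3:2, 4:2, 5:2, 6:1, 7:1. Sum = 11.
n = 8, so closeness = 7/11.

7/11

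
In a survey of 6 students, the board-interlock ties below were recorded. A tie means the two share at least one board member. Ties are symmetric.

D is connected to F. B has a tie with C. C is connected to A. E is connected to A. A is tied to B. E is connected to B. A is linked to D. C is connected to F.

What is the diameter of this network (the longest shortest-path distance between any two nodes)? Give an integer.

3

Eccentricity of each node (its greatest distance to any other): A:2, B:2, C:2, D:2, E:3, F:3.
The maximum eccentricity is 3, realized for instance by the pair E–F via E – A – D – F. So the diameter is 3.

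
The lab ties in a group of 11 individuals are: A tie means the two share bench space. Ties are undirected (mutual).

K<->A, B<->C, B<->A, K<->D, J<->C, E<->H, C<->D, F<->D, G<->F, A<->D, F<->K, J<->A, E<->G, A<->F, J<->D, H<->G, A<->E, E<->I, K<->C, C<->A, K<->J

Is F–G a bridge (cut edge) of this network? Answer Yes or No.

No

Even without that edge, F still reaches G via F – A – E – G, so the network stays connected. Not a bridge.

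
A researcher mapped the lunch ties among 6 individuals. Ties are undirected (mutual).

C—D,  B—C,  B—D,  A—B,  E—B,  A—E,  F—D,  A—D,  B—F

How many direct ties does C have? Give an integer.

2

C is directly tied to B and D. That is 2 neighbors, so the degree of C is 2.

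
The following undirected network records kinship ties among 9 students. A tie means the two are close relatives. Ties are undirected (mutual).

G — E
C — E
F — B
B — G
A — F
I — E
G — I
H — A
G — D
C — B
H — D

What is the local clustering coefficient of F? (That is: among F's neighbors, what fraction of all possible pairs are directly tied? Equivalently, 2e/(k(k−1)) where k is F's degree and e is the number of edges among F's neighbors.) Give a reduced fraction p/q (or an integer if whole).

0

F's neighbors: A and B (k = 2).
Possible neighbor pairs: C(2,2) = 1. Edges among them: none → e = 0.
Clustering(F) = 0/1.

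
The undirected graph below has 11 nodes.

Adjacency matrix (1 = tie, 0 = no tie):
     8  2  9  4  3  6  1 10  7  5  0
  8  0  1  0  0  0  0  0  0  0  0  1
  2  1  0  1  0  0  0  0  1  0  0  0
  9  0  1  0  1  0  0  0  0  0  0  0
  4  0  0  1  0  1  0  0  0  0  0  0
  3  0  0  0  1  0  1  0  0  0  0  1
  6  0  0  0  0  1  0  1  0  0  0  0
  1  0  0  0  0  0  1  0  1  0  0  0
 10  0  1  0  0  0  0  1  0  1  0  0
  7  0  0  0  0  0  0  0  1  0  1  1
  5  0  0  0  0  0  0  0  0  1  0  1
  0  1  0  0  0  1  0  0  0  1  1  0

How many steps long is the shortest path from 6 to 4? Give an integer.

One shortest route is 6 – 3 – 4, which uses 2 edges, and 6 and 4 are not directly tied, so nothing shorter exists. So d(6,4) = 2.

2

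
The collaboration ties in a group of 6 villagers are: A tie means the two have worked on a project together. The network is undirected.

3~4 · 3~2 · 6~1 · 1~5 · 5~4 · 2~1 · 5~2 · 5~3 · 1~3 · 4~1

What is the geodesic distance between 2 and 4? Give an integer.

One shortest route is 2 – 1 – 4, which uses 2 edges, and 2 and 4 are not directly tied, so nothing shorter exists. So d(2,4) = 2.

2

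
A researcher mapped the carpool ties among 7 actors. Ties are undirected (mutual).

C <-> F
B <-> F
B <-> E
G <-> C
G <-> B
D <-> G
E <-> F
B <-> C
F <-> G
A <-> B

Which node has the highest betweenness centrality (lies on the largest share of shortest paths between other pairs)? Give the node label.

Unnormalized betweenness of each node: A:0, B:13/2, C:0, D:0, E:0, F:3/2, G:5.
B has the largest value, 13/2, making it the main broker — the node through which the most shortest paths run.

B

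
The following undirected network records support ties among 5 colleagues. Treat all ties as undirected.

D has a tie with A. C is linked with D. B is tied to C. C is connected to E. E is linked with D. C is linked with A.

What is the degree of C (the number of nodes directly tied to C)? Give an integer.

C is directly tied to A, B, D, and E. That is 4 neighbors, so the degree of C is 4.

4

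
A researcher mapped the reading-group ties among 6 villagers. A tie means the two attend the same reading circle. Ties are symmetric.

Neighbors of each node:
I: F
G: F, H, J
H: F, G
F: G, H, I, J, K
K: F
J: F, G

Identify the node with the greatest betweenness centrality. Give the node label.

Unnormalized betweenness of each node: F:15/2, G:1/2, H:0, I:0, J:0, K:0.
F has the largest value, 15/2, making it the main broker — the node through which the most shortest paths run.

F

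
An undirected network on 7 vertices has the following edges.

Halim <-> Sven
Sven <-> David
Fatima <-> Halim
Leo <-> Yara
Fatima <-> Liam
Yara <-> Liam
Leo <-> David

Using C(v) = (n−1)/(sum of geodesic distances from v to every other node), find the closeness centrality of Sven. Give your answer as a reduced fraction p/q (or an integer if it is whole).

1/2

Distances from Sven: David:1, Fatima:2, Halim:1, Leo:2, Liam:3, Yara:3. Sum = 12.
n = 7, so closeness = 6/12 = 1/2.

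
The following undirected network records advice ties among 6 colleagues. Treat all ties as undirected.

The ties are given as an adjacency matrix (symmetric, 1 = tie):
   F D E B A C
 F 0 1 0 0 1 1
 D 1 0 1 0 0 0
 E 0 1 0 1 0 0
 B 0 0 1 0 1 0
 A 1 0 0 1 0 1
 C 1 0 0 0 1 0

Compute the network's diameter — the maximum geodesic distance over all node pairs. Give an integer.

Eccentricity of each node (its greatest distance to any other): A:2, B:2, C:3, D:2, E:3, F:2.
The maximum eccentricity is 3, realized for instance by the pair E–C via E – D – F – C. So the diameter is 3.

3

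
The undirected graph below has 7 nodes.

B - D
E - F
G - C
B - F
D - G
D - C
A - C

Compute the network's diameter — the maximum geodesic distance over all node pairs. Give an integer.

5

Eccentricity of each node (its greatest distance to any other): A:5, B:3, C:4, D:3, E:5, F:4, G:4.
The maximum eccentricity is 5, realized for instance by the pair E–A via E – F – B – D – C – A. So the diameter is 5.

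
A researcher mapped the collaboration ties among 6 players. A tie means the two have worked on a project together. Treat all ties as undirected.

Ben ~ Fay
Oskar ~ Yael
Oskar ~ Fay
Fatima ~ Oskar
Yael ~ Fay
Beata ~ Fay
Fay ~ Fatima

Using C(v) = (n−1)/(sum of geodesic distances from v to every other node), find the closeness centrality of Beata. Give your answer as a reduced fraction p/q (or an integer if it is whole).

Distances from Beata: Ben:2, Fatima:2, Fay:1, Oskar:2, Yael:2. Sum = 9.
n = 6, so closeness = 5/9.

5/9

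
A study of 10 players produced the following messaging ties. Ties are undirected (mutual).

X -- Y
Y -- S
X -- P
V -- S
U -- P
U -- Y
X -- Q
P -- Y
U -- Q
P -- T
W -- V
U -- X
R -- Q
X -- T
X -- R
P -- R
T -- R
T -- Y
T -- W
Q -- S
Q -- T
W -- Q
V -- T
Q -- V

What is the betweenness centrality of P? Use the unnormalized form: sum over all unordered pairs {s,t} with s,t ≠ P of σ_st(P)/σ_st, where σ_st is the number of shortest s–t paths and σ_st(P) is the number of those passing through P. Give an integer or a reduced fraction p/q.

Pairs whose geodesics pass through P — Y–R: 1/3; U–R: 1/3; U–T: 1/4.
All other pairs contribute 0.
Summing the contributions gives betweenness(P) = 11/12.

11/12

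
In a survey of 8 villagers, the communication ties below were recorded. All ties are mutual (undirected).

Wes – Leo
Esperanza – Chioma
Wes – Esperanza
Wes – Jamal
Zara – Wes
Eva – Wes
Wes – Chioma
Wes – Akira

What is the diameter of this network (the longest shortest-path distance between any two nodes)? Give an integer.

Eccentricity of each node (its greatest distance to any other): Akira:2, Chioma:2, Esperanza:2, Eva:2, Jamal:2, Leo:2, Wes:1, Zara:2.
The maximum eccentricity is 2, realized for instance by the pair Eva–Akira via Eva – Wes – Akira. So the diameter is 2.

2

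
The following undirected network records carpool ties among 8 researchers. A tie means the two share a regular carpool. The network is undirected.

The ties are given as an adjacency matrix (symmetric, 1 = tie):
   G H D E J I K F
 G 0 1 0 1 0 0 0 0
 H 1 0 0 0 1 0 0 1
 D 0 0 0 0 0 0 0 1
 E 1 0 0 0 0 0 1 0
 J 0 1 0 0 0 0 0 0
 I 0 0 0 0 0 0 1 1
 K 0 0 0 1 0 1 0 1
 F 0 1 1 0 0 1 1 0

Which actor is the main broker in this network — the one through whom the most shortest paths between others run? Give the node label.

Unnormalized betweenness of each node: D:0, E:3/2, F:21/2, G:2, H:17/2, I:0, J:0, K:7/2.
F has the largest value, 21/2, making it the main broker — the node through which the most shortest paths run.

F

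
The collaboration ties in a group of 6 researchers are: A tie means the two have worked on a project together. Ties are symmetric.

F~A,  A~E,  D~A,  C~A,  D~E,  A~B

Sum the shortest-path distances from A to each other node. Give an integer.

5

Distances from A: B:1, C:1, D:1, E:1, F:1.
Sum = 1 + 1 + 1 + 1 + 1 = 5.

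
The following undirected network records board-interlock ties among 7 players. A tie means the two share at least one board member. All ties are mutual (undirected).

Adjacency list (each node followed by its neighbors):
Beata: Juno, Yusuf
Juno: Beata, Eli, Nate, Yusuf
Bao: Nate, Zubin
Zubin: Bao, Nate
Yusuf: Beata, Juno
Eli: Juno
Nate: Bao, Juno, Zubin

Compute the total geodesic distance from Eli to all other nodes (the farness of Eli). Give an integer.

Distances from Eli: Bao:3, Beata:2, Juno:1, Nate:2, Yusuf:2, Zubin:3.
Sum = 3 + 2 + 1 + 2 + 2 + 3 = 13.

13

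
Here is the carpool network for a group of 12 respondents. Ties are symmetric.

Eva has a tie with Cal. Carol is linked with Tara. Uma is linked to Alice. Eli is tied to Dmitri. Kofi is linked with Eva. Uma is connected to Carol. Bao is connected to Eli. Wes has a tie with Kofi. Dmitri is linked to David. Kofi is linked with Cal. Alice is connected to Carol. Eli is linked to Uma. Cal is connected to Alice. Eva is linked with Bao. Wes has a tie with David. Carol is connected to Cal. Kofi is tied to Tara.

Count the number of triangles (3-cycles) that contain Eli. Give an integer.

Eli's neighbors are Bao, Dmitri, and Uma, but none of them are tied to each other, so no triangle contains Eli.

0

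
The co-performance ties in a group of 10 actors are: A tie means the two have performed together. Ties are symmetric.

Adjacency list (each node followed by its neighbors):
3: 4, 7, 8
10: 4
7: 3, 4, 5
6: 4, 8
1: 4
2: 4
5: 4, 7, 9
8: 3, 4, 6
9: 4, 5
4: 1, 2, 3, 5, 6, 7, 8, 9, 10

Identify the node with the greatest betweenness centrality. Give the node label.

Unnormalized betweenness of each node: 1:0, 2:0, 3:1/2, 4:29, 5:1/2, 6:0, 7:1/2, 8:1/2, 9:0, 10:0.
4 has the largest value, 29, making it the main broker — the node through which the most shortest paths run.

4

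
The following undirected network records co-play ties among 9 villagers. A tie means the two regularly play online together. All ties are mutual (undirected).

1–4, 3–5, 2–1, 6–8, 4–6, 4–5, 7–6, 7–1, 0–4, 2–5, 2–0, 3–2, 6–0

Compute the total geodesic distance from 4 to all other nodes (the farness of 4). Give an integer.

Distances from 4: 0:1, 1:1, 2:2, 3:2, 5:1, 6:1, 7:2, 8:2.
Sum = 1 + 1 + 2 + 2 + 1 + 1 + 2 + 2 = 12.

12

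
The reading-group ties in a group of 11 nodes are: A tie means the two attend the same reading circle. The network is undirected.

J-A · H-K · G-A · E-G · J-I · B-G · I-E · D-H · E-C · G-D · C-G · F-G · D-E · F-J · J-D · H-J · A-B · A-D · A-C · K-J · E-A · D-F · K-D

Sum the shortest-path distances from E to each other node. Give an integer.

Distances from E: A:1, B:2, C:1, D:1, F:2, G:1, H:2, I:1, J:2, K:2.
Sum = 1 + 2 + 1 + 1 + 2 + 1 + 2 + 1 + 2 + 2 = 15.

15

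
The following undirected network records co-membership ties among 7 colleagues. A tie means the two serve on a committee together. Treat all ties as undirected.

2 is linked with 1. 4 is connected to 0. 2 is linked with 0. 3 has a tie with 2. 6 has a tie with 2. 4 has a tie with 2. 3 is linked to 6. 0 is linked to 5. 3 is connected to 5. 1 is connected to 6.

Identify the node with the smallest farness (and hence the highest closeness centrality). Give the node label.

2

Farness (sum of distances to all others) for each node — 0:9, 1:11, 2:7, 3:9, 4:10, 5:11, 6:9.
The smallest farness is 7, for 2, so 2 has the highest closeness.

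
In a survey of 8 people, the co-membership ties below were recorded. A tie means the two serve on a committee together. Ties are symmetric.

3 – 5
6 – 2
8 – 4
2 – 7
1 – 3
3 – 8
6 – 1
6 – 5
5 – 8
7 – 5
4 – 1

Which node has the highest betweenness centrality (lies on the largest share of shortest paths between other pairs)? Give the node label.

5

Unnormalized betweenness of each node: 1:10/3, 2:5/6, 3:4/3, 4:1/2, 5:22/3, 6:29/6, 7:4/3, 8:5/2.
5 has the largest value, 22/3, making it the main broker — the node through which the most shortest paths run.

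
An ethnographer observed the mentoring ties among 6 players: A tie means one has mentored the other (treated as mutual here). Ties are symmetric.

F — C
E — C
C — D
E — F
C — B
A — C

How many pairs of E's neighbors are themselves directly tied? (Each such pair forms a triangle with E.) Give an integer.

E's neighbors: C and F.
Neighbor pairs that are themselves tied: E–C–F. Each forms one triangle with E, for 1 in total.

1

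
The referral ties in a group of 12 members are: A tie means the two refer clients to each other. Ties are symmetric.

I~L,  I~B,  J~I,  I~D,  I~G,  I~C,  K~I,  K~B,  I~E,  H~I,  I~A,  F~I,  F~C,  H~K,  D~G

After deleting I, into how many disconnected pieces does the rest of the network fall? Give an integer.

7

Without I, the remaining ties split the others into: {C, F}; {E}; {D, G}; {A}; {L}; {B, H, K}; {J}.
That's 7 separate components.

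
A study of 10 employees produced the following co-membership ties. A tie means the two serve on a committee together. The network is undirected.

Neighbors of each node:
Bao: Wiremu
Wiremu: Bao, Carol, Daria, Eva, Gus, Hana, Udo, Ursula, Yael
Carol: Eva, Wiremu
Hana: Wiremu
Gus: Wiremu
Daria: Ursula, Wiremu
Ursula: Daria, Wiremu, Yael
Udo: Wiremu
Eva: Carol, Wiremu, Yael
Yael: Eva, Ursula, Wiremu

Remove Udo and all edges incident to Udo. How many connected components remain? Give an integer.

1

Udo's neighbors (Wiremu) remain reachable from one another through other ties, so the rest of the network stays in one piece.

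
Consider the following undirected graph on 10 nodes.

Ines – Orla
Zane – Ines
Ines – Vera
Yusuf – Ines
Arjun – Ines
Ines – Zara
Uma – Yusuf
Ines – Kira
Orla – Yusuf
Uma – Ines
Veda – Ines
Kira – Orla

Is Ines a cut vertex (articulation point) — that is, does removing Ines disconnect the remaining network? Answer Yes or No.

Removing Ines leaves {Kira, Orla, Uma, and Yusuf} with no path to {Vera}, so the network splits into 6 components. Ines is a cut vertex.

Yes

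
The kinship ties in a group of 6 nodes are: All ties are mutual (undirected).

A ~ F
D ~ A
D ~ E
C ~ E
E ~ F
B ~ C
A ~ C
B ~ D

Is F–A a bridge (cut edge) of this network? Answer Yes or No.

No

Even without that edge, F still reaches A via F – E – C – A, so the network stays connected. Not a bridge.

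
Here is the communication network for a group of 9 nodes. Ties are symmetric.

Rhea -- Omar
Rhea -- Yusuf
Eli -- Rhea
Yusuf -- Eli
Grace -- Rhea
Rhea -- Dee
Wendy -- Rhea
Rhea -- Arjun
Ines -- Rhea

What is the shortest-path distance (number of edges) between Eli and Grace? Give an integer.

One shortest route is Eli – Rhea – Grace, which uses 2 edges, and Eli and Grace are not directly tied, so nothing shorter exists. So d(Eli,Grace) = 2.

2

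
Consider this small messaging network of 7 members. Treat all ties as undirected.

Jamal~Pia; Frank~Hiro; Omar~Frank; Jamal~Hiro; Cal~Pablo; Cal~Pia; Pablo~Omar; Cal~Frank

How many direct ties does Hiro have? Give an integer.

Hiro is directly tied to Frank and Jamal. That is 2 neighbors, so the degree of Hiro is 2.

2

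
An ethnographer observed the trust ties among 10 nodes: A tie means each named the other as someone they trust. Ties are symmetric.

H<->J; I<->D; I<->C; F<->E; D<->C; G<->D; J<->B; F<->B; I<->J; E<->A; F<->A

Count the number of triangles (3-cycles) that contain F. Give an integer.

1

F's neighbors: A, B, and E.
Neighbor pairs that are themselves tied: F–A–E. Each forms one triangle with F, for 1 in total.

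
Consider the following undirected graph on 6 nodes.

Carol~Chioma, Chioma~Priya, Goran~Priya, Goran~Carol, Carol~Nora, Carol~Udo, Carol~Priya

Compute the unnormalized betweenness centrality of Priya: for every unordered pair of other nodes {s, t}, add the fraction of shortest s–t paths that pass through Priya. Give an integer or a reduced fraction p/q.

Pairs whose geodesics pass through Priya — Chioma–Goran: 1/2.
All other pairs contribute 0.
Summing the contributions gives betweenness(Priya) = 1/2.

1/2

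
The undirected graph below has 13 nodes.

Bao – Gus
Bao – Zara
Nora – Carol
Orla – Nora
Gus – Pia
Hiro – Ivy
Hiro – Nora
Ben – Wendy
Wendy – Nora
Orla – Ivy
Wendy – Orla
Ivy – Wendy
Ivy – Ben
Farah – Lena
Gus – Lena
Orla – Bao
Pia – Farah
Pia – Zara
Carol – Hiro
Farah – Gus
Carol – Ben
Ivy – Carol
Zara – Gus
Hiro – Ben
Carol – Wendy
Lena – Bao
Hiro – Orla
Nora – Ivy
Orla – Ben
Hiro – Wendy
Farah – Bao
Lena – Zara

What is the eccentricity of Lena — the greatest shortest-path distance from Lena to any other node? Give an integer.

4

Distances from Lena: Bao:1, Ben:3, Carol:4, Farah:1, Gus:1, Hiro:3, Ivy:3, Nora:3, Orla:2, Pia:2, Wendy:3, Zara:1.
The largest is 4 (to Carol), so the eccentricity of Lena is 4.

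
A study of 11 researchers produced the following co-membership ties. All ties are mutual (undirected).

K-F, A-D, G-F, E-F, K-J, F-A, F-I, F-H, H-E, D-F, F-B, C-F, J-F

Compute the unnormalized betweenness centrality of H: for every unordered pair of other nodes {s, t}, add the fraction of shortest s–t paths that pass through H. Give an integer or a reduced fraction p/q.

0

No shortest path between any pair of other nodes passes through H.
Summing the contributions gives betweenness(H) = 0.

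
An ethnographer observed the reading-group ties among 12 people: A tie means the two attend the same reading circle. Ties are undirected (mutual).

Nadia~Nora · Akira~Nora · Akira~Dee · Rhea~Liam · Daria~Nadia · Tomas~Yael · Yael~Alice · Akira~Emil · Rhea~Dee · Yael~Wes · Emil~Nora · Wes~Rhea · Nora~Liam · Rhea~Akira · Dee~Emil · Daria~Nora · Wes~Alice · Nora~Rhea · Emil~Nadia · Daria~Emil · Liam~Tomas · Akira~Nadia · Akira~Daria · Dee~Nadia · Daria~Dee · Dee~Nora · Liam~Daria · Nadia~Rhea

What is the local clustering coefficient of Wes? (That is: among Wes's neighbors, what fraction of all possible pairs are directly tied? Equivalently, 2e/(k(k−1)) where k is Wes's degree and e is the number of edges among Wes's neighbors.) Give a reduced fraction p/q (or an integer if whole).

Wes's neighbors: Alice, Rhea, and Yael (k = 3).
Possible neighbor pairs: C(3,2) = 3. Edges among them: Alice–Yael → e = 1.
Clustering(Wes) = 1/3.

1/3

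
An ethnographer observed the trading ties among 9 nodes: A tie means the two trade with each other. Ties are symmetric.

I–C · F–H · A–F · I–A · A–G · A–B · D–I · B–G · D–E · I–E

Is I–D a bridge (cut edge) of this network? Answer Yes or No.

Even without that edge, I still reaches D via I – E – D, so the network stays connected. Not a bridge.

No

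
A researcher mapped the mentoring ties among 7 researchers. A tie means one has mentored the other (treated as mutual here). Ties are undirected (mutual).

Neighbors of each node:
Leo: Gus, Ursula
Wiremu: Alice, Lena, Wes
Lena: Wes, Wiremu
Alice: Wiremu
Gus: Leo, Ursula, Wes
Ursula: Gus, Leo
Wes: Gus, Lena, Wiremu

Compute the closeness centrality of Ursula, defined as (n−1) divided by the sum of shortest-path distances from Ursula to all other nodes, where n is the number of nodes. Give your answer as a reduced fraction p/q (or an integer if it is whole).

3/7

Distances from Ursula: Alice:4, Gus:1, Lena:3, Leo:1, Wes:2, Wiremu:3. Sum = 14.
n = 7, so closeness = 6/14 = 3/7.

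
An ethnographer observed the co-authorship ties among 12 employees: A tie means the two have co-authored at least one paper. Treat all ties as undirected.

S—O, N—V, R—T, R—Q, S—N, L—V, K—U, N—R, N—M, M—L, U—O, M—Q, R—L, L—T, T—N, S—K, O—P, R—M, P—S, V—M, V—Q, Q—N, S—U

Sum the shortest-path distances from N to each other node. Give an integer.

Distances from N: K:2, L:2, M:1, O:2, P:2, Q:1, R:1, S:1, T:1, U:2, V:1.
Sum = 2 + 2 + 1 + 2 + 2 + 1 + 1 + 1 + 1 + 2 + 1 = 16.

16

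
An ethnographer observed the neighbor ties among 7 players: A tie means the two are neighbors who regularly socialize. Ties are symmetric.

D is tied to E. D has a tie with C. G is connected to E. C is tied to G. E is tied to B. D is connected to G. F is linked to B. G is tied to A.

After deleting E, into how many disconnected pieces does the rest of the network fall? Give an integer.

Without E, the remaining ties split the others into: {B, F}; {A, C, D, G}.
That's 2 separate components.

2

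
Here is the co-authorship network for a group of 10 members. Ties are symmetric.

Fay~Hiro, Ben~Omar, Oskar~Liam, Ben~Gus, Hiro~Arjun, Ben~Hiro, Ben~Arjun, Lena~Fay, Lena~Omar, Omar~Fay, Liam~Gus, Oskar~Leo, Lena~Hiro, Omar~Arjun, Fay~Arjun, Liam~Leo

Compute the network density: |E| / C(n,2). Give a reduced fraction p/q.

There are 16 edges and 10 nodes, so the maximum possible is C(10,2) = 45.
Density = 16/45.

16/45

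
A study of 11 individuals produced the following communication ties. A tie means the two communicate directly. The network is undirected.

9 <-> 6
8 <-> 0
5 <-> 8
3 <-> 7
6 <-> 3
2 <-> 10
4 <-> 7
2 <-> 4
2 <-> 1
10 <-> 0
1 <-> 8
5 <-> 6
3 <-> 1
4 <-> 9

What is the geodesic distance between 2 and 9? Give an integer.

2

One shortest route is 2 – 4 – 9, which uses 2 edges, and 2 and 9 are not directly tied, so nothing shorter exists. So d(2,9) = 2.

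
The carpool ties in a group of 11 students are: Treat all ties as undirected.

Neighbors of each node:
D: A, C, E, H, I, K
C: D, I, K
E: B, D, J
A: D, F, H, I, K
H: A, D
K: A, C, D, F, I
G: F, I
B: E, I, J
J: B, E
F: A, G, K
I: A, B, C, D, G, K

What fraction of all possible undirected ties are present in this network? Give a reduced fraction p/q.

4/11

There are 20 edges and 11 nodes, so the maximum possible is C(11,2) = 55.
Density = 20/55 = 4/11.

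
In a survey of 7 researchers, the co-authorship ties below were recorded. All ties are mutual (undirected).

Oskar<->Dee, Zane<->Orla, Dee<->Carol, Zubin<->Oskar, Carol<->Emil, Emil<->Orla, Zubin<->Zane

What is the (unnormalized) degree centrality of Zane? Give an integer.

Zane is directly tied to Orla and Zubin. That is 2 neighbors, so the degree of Zane is 2.

2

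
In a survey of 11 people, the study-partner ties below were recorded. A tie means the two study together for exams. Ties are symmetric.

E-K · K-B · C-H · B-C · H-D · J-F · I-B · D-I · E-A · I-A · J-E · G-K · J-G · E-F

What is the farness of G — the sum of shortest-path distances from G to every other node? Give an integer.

Distances from G: A:3, B:2, C:3, D:4, E:2, F:2, H:4, I:3, J:1, K:1.
Sum = 3 + 2 + 3 + 4 + 2 + 2 + 4 + 3 + 1 + 1 = 25.

25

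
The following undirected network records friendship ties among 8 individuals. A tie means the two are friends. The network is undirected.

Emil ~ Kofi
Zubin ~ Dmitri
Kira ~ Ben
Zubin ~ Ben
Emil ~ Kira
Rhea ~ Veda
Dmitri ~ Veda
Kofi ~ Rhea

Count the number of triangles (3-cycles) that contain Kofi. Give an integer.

Kofi's neighbors are Emil and Rhea, but none of them are tied to each other, so no triangle contains Kofi.

0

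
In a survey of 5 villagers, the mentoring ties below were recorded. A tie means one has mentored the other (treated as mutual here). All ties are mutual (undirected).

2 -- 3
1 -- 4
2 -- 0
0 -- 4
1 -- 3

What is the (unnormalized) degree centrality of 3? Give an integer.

2

3 is directly tied to 1 and 2. That is 2 neighbors, so the degree of 3 is 2.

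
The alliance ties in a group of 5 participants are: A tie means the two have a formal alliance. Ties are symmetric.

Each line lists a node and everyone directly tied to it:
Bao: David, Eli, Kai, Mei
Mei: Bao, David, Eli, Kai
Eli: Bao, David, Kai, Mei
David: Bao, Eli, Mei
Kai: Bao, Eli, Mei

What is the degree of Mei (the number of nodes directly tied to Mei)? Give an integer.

4

Mei is directly tied to Bao, David, Eli, and Kai. That is 4 neighbors, so the degree of Mei is 4.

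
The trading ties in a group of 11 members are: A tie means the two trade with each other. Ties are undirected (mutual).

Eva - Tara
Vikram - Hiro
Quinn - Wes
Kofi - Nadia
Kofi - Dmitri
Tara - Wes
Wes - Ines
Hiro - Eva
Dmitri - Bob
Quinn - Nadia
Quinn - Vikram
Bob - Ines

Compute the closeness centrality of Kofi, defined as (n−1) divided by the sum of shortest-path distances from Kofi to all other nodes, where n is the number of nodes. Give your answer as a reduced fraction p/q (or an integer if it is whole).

Distances from Kofi: Bob:2, Dmitri:1, Eva:5, Hiro:4, Ines:3, Nadia:1, Quinn:2, Tara:4, Vikram:3, Wes:3. Sum = 28.
n = 11, so closeness = 10/28 = 5/14.

5/14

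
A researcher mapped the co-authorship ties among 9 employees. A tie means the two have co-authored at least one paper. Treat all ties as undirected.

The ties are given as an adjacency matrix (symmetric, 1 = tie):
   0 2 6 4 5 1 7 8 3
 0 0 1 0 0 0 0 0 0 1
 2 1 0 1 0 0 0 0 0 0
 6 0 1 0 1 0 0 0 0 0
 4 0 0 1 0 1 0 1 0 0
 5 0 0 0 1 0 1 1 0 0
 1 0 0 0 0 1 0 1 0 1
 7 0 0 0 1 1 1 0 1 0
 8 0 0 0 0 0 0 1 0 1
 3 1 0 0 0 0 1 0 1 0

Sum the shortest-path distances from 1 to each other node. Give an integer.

Distances from 1: 0:2, 2:3, 3:1, 4:2, 5:1, 6:3, 7:1, 8:2.
Sum = 2 + 3 + 1 + 2 + 1 + 3 + 1 + 2 = 15.

15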